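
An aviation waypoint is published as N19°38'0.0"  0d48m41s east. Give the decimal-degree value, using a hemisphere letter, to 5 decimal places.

Lat: 19 + 38/60 + 0/3600 = 19.633333
Lon: 0° + 48/60 + 41/3600 = 0 + 0.800000 + 0.011389 = 0.811389

19.63333° N, 0.81139° E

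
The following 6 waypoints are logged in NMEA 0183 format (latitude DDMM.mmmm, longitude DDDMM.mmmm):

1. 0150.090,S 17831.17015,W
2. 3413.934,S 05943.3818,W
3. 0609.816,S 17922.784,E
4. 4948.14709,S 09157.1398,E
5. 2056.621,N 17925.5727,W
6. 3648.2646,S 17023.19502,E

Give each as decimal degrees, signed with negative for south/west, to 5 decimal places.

Point 1:
  Latitude: split at 2 digits → 01° and 50.09′; 1 + 50.09/60 = 1.834833
  S → negative
  Lon: degrees = first 3 digits = 178, minutes = 31.17015; 178 + 31.17015/60 = 178.519503
  W → negative
Point 2:
  Latitude: degrees = first 2 digits = 34, minutes = 13.934; 34 + 13.934/60 = 34.232233
  S ⇒ negate
  λ: split at 3 digits → 059° and 43.3818′; 59 + 43.3818/60 = 59.723030
  W ⇒ negate
Point 3:
  Lat: split at 2 digits → 06° and 9.816′; 6 + 9.816/60 = 6.163600
  hemisphere S, so the sign is −
  Lon: split at 3 digits → 179° and 22.784′; 179 + 22.784/60 = 179.379733
  E ⇒ keep positive
Point 4:
  Lat: degrees = first 2 digits = 49, minutes = 48.14709; 49 + 48.14709/60 = 49.802452
  hemisphere S, so the sign is −
  Lon: degrees = first 3 digits = 91, minutes = 57.1398; 91 + 57.1398/60 = 91.952330
  E ⇒ keep positive
Point 5:
  Lat: degrees = first 2 digits = 20, minutes = 56.621; 20 + 56.621/60 = 20.943683
  N ⇒ keep positive
  λ: split at 3 digits → 179° and 25.5727′; 179 + 25.5727/60 = 179.426212
  hemisphere W, so the sign is −
Point 6:
  Lat: split at 2 digits → 36° and 48.2646′; 36 + 48.2646/60 = 36.804410
  S → negative
  Longitude: degrees = first 3 digits = 170, minutes = 23.19502; 170 + 23.19502/60 = 170.386584
  E ⇒ keep positive

1. -1.83483, -178.51950
2. -34.23223, -59.72303
3. -6.16360, 179.37973
4. -49.80245, 91.95233
5. 20.94368, -179.42621
6. -36.80441, 170.38658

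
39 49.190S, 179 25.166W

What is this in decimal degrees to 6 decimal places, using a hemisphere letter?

39.819833° S, 179.419433° W

φ: 39 + 49.19/60 = 39.8198333
λ: 25.166′ = 0.419433°; total 179.4194333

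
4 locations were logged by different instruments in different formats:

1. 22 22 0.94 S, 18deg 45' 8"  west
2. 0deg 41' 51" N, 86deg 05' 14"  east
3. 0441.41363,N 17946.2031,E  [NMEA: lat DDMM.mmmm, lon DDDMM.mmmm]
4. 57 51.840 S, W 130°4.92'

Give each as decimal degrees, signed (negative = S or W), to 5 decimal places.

1. -22.36693, -18.75222
2. 0.69750, 86.08722
3. 4.69023, 179.77005
4. -57.86400, -130.08200

Point 1:
  Lat: 22° + 22/60 + 0.94/3600 = 22 + 0.366667 + 0.000261 = 22.366928
  S ⇒ negate
  Longitude: 18° + 45/60 + 8/3600 = 18 + 0.750000 + 0.002222 = 18.752222
  W → negative
Point 2:
  Lat: 41′ + 51″ = 41.85000′; 0 + 41.85000/60 = 0.697500
  N → positive
  Lon: 86° + 5/60 + 14/3600 = 86 + 0.083333 + 0.003889 = 86.087222
  E → positive
Point 3:
  φ: degrees = first 2 digits = 4, minutes = 41.41363; 4 + 41.41363/60 = 4.690227
  N ⇒ keep positive
  Longitude: degrees = first 3 digits = 179, minutes = 46.2031; 179 + 46.2031/60 = 179.770052
  E → positive
Point 4:
  Latitude: 51.84′ = 0.864000°; total 57.864000
  hemisphere S, so the sign is −
  Longitude: 130 + 4.92/60 = 130.082000
  W ⇒ negate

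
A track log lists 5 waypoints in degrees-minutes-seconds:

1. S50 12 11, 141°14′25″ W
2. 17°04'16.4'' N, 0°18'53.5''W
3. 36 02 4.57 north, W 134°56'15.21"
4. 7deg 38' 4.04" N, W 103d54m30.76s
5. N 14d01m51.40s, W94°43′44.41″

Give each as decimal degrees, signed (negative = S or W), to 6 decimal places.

Point 1:
  Latitude: 50° + 12/60 + 11/3600 = 50 + 0.200000 + 0.003056 = 50.2030556
  S ⇒ negate
  Lon: 141° + 14/60 + 25/3600 = 141 + 0.233333 + 0.006944 = 141.2402778
  W ⇒ negate
Point 2:
  Lat: 17° + 4/60 + 16.4/3600 = 17 + 0.066667 + 0.004556 = 17.0712222
  N ⇒ keep positive
  λ: 18′ + 53.5″ = 18.89167′; 0 + 18.89167/60 = 0.3148611
  hemisphere W, so the sign is −
Point 3:
  Lat: 36° + 2/60 + 4.57/3600 = 36 + 0.033333 + 0.001269 = 36.0346028
  N → positive
  λ: 134 + 56/60 + 15.21/3600 = 134.9375583
  W → negative
Point 4:
  Lat: 7° + 38/60 + 4.04/3600 = 7 + 0.633333 + 0.001122 = 7.6344556
  N → positive
  λ: 54′ + 30.76″ = 54.51267′; 103 + 54.51267/60 = 103.9085444
  W → negative
Point 5:
  Lat: 14° + 1/60 + 51.4/3600 = 14 + 0.016667 + 0.014278 = 14.0309444
  N → positive
  Lon: 43′ + 44.41″ = 43.74017′; 94 + 43.74017/60 = 94.7290028
  hemisphere W, so the sign is −

1. -50.203056, -141.240278
2. 17.071222, -0.314861
3. 36.034603, -134.937558
4. 7.634456, -103.908544
5. 14.030944, -94.729003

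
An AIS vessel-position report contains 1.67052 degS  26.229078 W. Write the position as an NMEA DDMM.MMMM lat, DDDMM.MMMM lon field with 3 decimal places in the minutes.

0140.231,S / 02613.745,W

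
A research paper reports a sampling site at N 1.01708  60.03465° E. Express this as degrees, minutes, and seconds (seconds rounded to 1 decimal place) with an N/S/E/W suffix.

1°01′1.5″ N, 60°02′4.7″ E

Lat: 0.017080 × 60 = 1.02480′ → 1′, remainder × 60 = 1.488″
Longitude: 0.034650 × 60 = 2.07900′ → 2′, remainder × 60 = 4.740″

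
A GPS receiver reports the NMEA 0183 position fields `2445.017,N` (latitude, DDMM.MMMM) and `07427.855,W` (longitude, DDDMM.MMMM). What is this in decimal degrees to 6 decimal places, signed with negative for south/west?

24.750283, -74.464250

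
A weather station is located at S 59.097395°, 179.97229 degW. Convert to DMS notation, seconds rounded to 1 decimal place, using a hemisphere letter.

Lat: 0.097395° → 5.84370′; 0.84370 × 60 = 50.622″
λ: 0.972290° → 58.33740′; 0.33740 × 60 = 20.244″

59°05′50.6″ S, 179°58′20.2″ W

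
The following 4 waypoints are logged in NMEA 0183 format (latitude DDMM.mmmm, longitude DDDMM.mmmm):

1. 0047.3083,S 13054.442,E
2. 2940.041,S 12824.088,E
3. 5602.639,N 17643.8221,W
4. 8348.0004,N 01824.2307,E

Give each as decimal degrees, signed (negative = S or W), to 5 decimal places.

Point 1:
  Latitude: split at 2 digits → 00° and 47.3083′; 0 + 47.3083/60 = 0.788472
  S ⇒ negate
  λ: split at 3 digits → 130° and 54.442′; 130 + 54.442/60 = 130.907367
  E ⇒ keep positive
Point 2:
  Latitude: degrees = first 2 digits = 29, minutes = 40.041; 29 + 40.041/60 = 29.667350
  S ⇒ negate
  Lon: split at 3 digits → 128° and 24.088′; 128 + 24.088/60 = 128.401467
  E ⇒ keep positive
Point 3:
  φ: degrees = first 2 digits = 56, minutes = 2.639; 56 + 2.639/60 = 56.043983
  N ⇒ keep positive
  λ: degrees = first 3 digits = 176, minutes = 43.8221; 176 + 43.8221/60 = 176.730368
  W ⇒ negate
Point 4:
  Lat: degrees = first 2 digits = 83, minutes = 48.0004; 83 + 48.0004/60 = 83.800007
  N → positive
  Longitude: split at 3 digits → 018° and 24.2307′; 18 + 24.2307/60 = 18.403845
  E ⇒ keep positive

1. -0.78847, 130.90737
2. -29.66735, 128.40147
3. 56.04398, -176.73037
4. 83.80001, 18.40385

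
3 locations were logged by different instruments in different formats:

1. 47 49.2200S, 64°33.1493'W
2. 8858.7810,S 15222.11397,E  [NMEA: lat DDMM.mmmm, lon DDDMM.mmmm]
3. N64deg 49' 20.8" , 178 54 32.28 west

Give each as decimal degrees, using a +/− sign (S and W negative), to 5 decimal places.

1. -47.82033, -64.55249
2. -88.97968, 152.36857
3. 64.82244, -178.90897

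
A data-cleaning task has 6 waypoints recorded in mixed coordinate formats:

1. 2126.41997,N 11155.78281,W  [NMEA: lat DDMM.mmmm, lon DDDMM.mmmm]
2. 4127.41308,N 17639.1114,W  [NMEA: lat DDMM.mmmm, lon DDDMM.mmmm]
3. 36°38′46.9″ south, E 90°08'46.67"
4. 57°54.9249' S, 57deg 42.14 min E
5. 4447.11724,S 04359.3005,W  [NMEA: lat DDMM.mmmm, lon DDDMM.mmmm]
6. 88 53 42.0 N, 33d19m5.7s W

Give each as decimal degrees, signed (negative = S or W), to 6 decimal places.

1. 21.440333, -111.929714
2. 41.456885, -176.651857
3. -36.646361, 90.146297
4. -57.915415, 57.702333
5. -44.785287, -43.988342
6. 88.895000, -33.318250

Point 1:
  Lat: degrees = first 2 digits = 21, minutes = 26.41997; 21 + 26.41997/60 = 21.4403328
  N → positive
  λ: degrees = first 3 digits = 111, minutes = 55.78281; 111 + 55.78281/60 = 111.9297135
  hemisphere W, so the sign is −
Point 2:
  φ: degrees = first 2 digits = 41, minutes = 27.41308; 41 + 27.41308/60 = 41.4568847
  N → positive
  Longitude: degrees = first 3 digits = 176, minutes = 39.1114; 176 + 39.1114/60 = 176.6518567
  W → negative
Point 3:
  φ: 36 + 38/60 + 46.9/3600 = 36.6463611
  hemisphere S, so the sign is −
  Lon: 90 + 8/60 + 46.67/3600 = 90.1462972
  E → positive
Point 4:
  Latitude: 57 + 54.9249/60 = 57.9154150
  S ⇒ negate
  λ: 42.14′ = 0.702333°; total 57.7023333
  E → positive
Point 5:
  Latitude: degrees = first 2 digits = 44, minutes = 47.11724; 44 + 47.11724/60 = 44.7852873
  hemisphere S, so the sign is −
  λ: split at 3 digits → 043° and 59.3005′; 43 + 59.3005/60 = 43.9883417
  W → negative
Point 6:
  Latitude: 53′ + 42″ = 53.70000′; 88 + 53.70000/60 = 88.8950000
  N ⇒ keep positive
  λ: 19′ + 5.7″ = 19.09500′; 33 + 19.09500/60 = 33.3182500
  W ⇒ negate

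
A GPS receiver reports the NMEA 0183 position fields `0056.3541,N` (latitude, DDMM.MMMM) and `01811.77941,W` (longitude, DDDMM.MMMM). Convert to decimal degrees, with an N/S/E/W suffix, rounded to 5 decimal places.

0.93924° N, 18.19632° W

Lat: split at 2 digits → 00° and 56.3541′; 0 + 56.3541/60 = 0.939235
Longitude: split at 3 digits → 018° and 11.77941′; 18 + 11.77941/60 = 18.196324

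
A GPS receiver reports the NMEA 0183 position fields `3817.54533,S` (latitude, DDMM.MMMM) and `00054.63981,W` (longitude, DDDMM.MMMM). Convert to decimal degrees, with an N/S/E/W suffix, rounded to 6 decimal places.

Lat: degrees = first 2 digits = 38, minutes = 17.54533; 38 + 17.54533/60 = 38.2924222
Lon: degrees = first 3 digits = 0, minutes = 54.63981; 0 + 54.63981/60 = 0.9106635

38.292422° S, 0.910664° W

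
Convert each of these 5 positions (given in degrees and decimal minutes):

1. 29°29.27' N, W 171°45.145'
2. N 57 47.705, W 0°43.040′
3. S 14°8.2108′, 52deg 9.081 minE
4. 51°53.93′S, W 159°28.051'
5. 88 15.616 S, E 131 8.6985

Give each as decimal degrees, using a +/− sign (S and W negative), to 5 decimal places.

Point 1:
  Lat: 29 + 29.27/60 = 29.487833
  N ⇒ keep positive
  Longitude: 171 + 45.145/60 = 171.752417
  W → negative
Point 2:
  Lat: 47.705′ = 0.795083°; total 57.795083
  N ⇒ keep positive
  Longitude: 43.04′ = 0.717333°; total 0.717333
  W → negative
Point 3:
  Lat: 14 + 8.2108/60 = 14.136847
  S → negative
  Longitude: 52 + 9.081/60 = 52.151350
  E ⇒ keep positive
Point 4:
  φ: 53.93′ = 0.898833°; total 51.898833
  hemisphere S, so the sign is −
  Longitude: 28.051′ = 0.467517°; total 159.467517
  hemisphere W, so the sign is −
Point 5:
  Latitude: 15.616′ = 0.260267°; total 88.260267
  S ⇒ negate
  Longitude: 8.6985′ = 0.144975°; total 131.144975
  E ⇒ keep positive

1. 29.48783, -171.75242
2. 57.79508, -0.71733
3. -14.13685, 52.15135
4. -51.89883, -159.46752
5. -88.26027, 131.14498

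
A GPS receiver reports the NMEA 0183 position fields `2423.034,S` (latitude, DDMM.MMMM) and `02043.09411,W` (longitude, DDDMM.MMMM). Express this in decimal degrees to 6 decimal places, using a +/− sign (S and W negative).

φ: degrees = first 2 digits = 24, minutes = 23.034; 24 + 23.034/60 = 24.3839000
S → negative
λ: split at 3 digits → 020° and 43.09411′; 20 + 43.09411/60 = 20.7182352
W ⇒ negate

-24.383900, -20.718235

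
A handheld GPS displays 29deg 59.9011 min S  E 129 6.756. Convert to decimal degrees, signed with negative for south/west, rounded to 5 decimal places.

Latitude: 59.9011′ = 0.998352°; total 29.998352
S → negative
Longitude: 6.756′ = 0.112600°; total 129.112600
E ⇒ keep positive

-29.99835, 129.11260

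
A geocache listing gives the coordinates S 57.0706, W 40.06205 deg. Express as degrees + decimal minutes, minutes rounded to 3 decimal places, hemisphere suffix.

57° 4.236′ S, 40° 3.723′ W

Latitude: 57° + 0.070600 × 60 = 57° 4.23600′
Lon: minutes = (40.062050 − 40) × 60 = 3.72300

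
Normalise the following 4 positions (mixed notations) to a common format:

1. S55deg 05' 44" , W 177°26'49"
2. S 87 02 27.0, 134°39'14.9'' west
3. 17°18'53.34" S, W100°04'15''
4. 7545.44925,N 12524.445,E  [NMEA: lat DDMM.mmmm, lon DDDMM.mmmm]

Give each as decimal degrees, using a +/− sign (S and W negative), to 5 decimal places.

1. -55.09556, -177.44694
2. -87.04083, -134.65414
3. -17.31482, -100.07083
4. 75.75749, 125.40742

Point 1:
  Latitude: 55 + 5/60 + 44/3600 = 55.095556
  S ⇒ negate
  Lon: 177° + 26/60 + 49/3600 = 177 + 0.433333 + 0.013611 = 177.446944
  hemisphere W, so the sign is −
Point 2:
  φ: 87° + 2/60 + 27/3600 = 87 + 0.033333 + 0.007500 = 87.040833
  hemisphere S, so the sign is −
  λ: 134° + 39/60 + 14.9/3600 = 134 + 0.650000 + 0.004139 = 134.654139
  hemisphere W, so the sign is −
Point 3:
  φ: 17 + 18/60 + 53.34/3600 = 17.314817
  S → negative
  Lon: 4′ + 15″ = 4.25000′; 100 + 4.25000/60 = 100.070833
  W ⇒ negate
Point 4:
  Latitude: degrees = first 2 digits = 75, minutes = 45.44925; 75 + 45.44925/60 = 75.757488
  N ⇒ keep positive
  λ: degrees = first 3 digits = 125, minutes = 24.445; 125 + 24.445/60 = 125.407417
  E → positive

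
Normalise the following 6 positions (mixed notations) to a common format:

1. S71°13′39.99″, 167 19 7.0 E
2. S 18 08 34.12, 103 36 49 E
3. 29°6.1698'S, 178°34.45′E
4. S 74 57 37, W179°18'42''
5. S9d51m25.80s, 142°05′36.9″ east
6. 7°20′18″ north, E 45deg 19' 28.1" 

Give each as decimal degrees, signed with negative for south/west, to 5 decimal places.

1. -71.22778, 167.31861
2. -18.14281, 103.61361
3. -29.10283, 178.57417
4. -74.96028, -179.31167
5. -9.85717, 142.09358
6. 7.33833, 45.32447

Point 1:
  φ: 13′ + 39.99″ = 13.66650′; 71 + 13.66650/60 = 71.227775
  S ⇒ negate
  Lon: 19′ + 7″ = 19.11667′; 167 + 19.11667/60 = 167.318611
  E → positive
Point 2:
  Lat: 18° + 8/60 + 34.12/3600 = 18 + 0.133333 + 0.009478 = 18.142811
  S ⇒ negate
  λ: 103 + 36/60 + 49/3600 = 103.613611
  E → positive
Point 3:
  Latitude: 6.1698′ = 0.102830°; total 29.102830
  S ⇒ negate
  Longitude: 178 + 34.45/60 = 178.574167
  E → positive
Point 4:
  Lat: 74° + 57/60 + 37/3600 = 74 + 0.950000 + 0.010278 = 74.960278
  hemisphere S, so the sign is −
  Lon: 18′ + 42″ = 18.70000′; 179 + 18.70000/60 = 179.311667
  hemisphere W, so the sign is −
Point 5:
  Lat: 9° + 51/60 + 25.8/3600 = 9 + 0.850000 + 0.007167 = 9.857167
  hemisphere S, so the sign is −
  Longitude: 142° + 5/60 + 36.9/3600 = 142 + 0.083333 + 0.010250 = 142.093583
  E ⇒ keep positive
Point 6:
  φ: 7 + 20/60 + 18/3600 = 7.338333
  N → positive
  λ: 19′ + 28.1″ = 19.46833′; 45 + 19.46833/60 = 45.324472
  E ⇒ keep positive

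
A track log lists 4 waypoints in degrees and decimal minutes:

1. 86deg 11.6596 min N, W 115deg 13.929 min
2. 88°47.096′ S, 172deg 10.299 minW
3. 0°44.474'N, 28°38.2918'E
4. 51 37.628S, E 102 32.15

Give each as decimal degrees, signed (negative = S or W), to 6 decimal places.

1. 86.194327, -115.232150
2. -88.784933, -172.171650
3. 0.741233, 28.638197
4. -51.627133, 102.535833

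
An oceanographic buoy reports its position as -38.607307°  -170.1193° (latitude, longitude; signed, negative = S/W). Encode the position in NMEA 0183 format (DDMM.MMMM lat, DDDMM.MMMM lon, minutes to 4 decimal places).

Latitude is negative → S; |value| = 38.607307
Latitude: 38° + 0.607307 × 60 = 38° 36.438420′
Longitude is negative → W; |value| = 170.119300
Lon: minutes = (170.119300 − 170) × 60 = 7.158000

3836.4384,S / 17007.1580,W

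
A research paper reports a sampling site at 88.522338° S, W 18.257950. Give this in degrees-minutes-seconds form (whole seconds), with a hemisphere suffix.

88°31′20″ S, 18°15′29″ W

φ: 0.522338 × 60 = 31.34028′ → 31′, remainder × 60 = 20.42″
Longitude: whole degrees 18; 15.47700′ → 15′ and 28.62″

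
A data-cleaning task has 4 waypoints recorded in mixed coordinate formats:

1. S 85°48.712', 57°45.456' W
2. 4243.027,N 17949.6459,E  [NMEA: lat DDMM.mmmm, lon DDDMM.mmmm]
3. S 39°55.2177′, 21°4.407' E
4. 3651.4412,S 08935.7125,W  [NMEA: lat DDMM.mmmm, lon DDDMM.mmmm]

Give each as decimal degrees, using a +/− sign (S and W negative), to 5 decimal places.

Point 1:
  Latitude: 85 + 48.712/60 = 85.811867
  S ⇒ negate
  Longitude: 57 + 45.456/60 = 57.757600
  W ⇒ negate
Point 2:
  φ: split at 2 digits → 42° and 43.027′; 42 + 43.027/60 = 42.717117
  N ⇒ keep positive
  Longitude: split at 3 digits → 179° and 49.6459′; 179 + 49.6459/60 = 179.827432
  E ⇒ keep positive
Point 3:
  Latitude: 55.2177′ = 0.920295°; total 39.920295
  hemisphere S, so the sign is −
  Longitude: 4.407′ = 0.073450°; total 21.073450
  E ⇒ keep positive
Point 4:
  Lat: degrees = first 2 digits = 36, minutes = 51.4412; 36 + 51.4412/60 = 36.857353
  S → negative
  λ: split at 3 digits → 089° and 35.7125′; 89 + 35.7125/60 = 89.595208
  hemisphere W, so the sign is −

1. -85.81187, -57.75760
2. 42.71712, 179.82743
3. -39.92030, 21.07345
4. -36.85735, -89.59521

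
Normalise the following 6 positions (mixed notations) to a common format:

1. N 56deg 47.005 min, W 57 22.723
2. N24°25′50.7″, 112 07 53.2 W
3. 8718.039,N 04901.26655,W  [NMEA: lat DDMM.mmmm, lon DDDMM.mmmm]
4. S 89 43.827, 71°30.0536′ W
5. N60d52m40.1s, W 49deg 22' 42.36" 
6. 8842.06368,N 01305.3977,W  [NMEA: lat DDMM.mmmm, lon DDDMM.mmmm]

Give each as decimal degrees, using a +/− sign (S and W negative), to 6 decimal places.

Point 1:
  φ: 56 + 47.005/60 = 56.7834167
  N → positive
  Longitude: 22.723′ = 0.378717°; total 57.3787167
  W → negative
Point 2:
  φ: 24° + 25/60 + 50.7/3600 = 24 + 0.416667 + 0.014083 = 24.4307500
  N → positive
  Lon: 112° + 7/60 + 53.2/3600 = 112 + 0.116667 + 0.014778 = 112.1314444
  W ⇒ negate
Point 3:
  Latitude: degrees = first 2 digits = 87, minutes = 18.039; 87 + 18.039/60 = 87.3006500
  N ⇒ keep positive
  Lon: split at 3 digits → 049° and 1.26655′; 49 + 1.26655/60 = 49.0211092
  W ⇒ negate
Point 4:
  φ: 43.827′ = 0.730450°; total 89.7304500
  S → negative
  Longitude: 30.0536′ = 0.500893°; total 71.5008933
  W → negative
Point 5:
  Lat: 60° + 52/60 + 40.1/3600 = 60 + 0.866667 + 0.011139 = 60.8778056
  N ⇒ keep positive
  Longitude: 49° + 22/60 + 42.36/3600 = 49 + 0.366667 + 0.011767 = 49.3784333
  W → negative
Point 6:
  Lat: degrees = first 2 digits = 88, minutes = 42.06368; 88 + 42.06368/60 = 88.7010613
  N → positive
  λ: degrees = first 3 digits = 13, minutes = 5.3977; 13 + 5.3977/60 = 13.0899617
  W → negative

1. 56.783417, -57.378717
2. 24.430750, -112.131444
3. 87.300650, -49.021109
4. -89.730450, -71.500893
5. 60.877806, -49.378433
6. 88.701061, -13.089962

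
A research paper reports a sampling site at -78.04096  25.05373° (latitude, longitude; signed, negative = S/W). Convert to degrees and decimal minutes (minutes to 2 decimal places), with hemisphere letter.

78° 2.46′ S, 25° 3.22′ E

Latitude is negative → S; |value| = 78.040960
φ: 78° + 0.040960 × 60 = 78° 2.4576′
Longitude: fractional part 0.053730 → 3.2238 minutes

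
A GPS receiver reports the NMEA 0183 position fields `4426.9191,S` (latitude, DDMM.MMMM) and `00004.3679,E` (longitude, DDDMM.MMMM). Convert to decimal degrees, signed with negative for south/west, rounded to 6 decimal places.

-44.448652, 0.072798

Latitude: split at 2 digits → 44° and 26.9191′; 44 + 26.9191/60 = 44.4486517
S ⇒ negate
λ: degrees = first 3 digits = 0, minutes = 4.3679; 0 + 4.3679/60 = 0.0727983
E ⇒ keep positive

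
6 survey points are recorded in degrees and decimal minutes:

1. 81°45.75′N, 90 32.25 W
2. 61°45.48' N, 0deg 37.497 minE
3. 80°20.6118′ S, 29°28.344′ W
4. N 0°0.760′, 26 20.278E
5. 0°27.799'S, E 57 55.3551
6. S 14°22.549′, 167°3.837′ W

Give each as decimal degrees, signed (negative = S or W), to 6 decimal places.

1. 81.762500, -90.537500
2. 61.758000, 0.624950
3. -80.343530, -29.472400
4. 0.012667, 26.337967
5. -0.463317, 57.922585
6. -14.375817, -167.063950

Point 1:
  φ: 45.75′ = 0.762500°; total 81.7625000
  N ⇒ keep positive
  Lon: 90 + 32.25/60 = 90.5375000
  W ⇒ negate
Point 2:
  φ: 45.48′ = 0.758000°; total 61.7580000
  N ⇒ keep positive
  Longitude: 37.497′ = 0.624950°; total 0.6249500
  E → positive
Point 3:
  Lat: 80 + 20.6118/60 = 80.3435300
  S ⇒ negate
  λ: 29 + 28.344/60 = 29.4724000
  W → negative
Point 4:
  φ: 0.76′ = 0.012667°; total 0.0126667
  N ⇒ keep positive
  Lon: 26 + 20.278/60 = 26.3379667
  E ⇒ keep positive
Point 5:
  Lat: 27.799′ = 0.463317°; total 0.4633167
  S ⇒ negate
  Lon: 57 + 55.3551/60 = 57.9225850
  E ⇒ keep positive
Point 6:
  Latitude: 22.549′ = 0.375817°; total 14.3758167
  hemisphere S, so the sign is −
  λ: 3.837′ = 0.063950°; total 167.0639500
  hemisphere W, so the sign is −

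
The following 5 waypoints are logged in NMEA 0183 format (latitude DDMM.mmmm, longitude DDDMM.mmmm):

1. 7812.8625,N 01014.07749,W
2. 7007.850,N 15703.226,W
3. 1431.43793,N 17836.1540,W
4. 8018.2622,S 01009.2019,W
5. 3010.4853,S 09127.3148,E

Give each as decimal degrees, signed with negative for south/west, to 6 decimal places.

1. 78.214375, -10.234625
2. 70.130833, -157.053767
3. 14.523966, -178.602567
4. -80.304370, -10.153365
5. -30.174755, 91.455247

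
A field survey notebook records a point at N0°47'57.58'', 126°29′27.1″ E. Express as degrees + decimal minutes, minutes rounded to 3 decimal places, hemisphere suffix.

0° 47.960′ N, 126° 29.452′ E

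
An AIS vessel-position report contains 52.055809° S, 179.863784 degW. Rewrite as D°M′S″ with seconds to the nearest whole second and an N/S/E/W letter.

Latitude: whole degrees 52; 3.34854′ → 3′ and 20.91″
λ: 0.863784 × 60 = 51.82704′ → 51′, remainder × 60 = 49.62″

52°03′21″ S, 179°51′50″ W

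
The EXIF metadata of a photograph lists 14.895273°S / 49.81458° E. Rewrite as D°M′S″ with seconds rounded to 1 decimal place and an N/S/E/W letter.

14°53′43.0″ S, 49°48′52.5″ E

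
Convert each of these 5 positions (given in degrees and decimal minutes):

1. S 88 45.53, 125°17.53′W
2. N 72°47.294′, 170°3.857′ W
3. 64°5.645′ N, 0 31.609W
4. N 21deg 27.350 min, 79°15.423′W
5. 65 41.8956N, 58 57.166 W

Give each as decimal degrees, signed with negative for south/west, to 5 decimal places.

Point 1:
  φ: 88 + 45.53/60 = 88.758833
  hemisphere S, so the sign is −
  λ: 17.53′ = 0.292167°; total 125.292167
  W ⇒ negate
Point 2:
  Latitude: 47.294′ = 0.788233°; total 72.788233
  N ⇒ keep positive
  λ: 170 + 3.857/60 = 170.064283
  W → negative
Point 3:
  φ: 64 + 5.645/60 = 64.094083
  N ⇒ keep positive
  Longitude: 31.609′ = 0.526817°; total 0.526817
  W ⇒ negate
Point 4:
  Lat: 21 + 27.35/60 = 21.455833
  N ⇒ keep positive
  Lon: 15.423′ = 0.257050°; total 79.257050
  W → negative
Point 5:
  φ: 41.8956′ = 0.698260°; total 65.698260
  N ⇒ keep positive
  λ: 57.166′ = 0.952767°; total 58.952767
  W → negative

1. -88.75883, -125.29217
2. 72.78823, -170.06428
3. 64.09408, -0.52682
4. 21.45583, -79.25705
5. 65.69826, -58.95277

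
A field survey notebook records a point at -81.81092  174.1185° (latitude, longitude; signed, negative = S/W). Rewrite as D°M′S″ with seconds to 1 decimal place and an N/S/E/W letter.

Latitude is negative → S; |value| = 81.810920
Lat: 0.810920 × 60 = 48.65520′ → 48′, remainder × 60 = 39.312″
λ: 0.118500 × 60 = 7.11000′ → 7′, remainder × 60 = 6.600″

81°48′39.3″ S, 174°07′6.6″ E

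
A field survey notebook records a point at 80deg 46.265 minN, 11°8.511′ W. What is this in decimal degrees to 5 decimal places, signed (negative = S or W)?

Lat: 46.265′ = 0.771083°; total 80.771083
N ⇒ keep positive
Longitude: 8.511′ = 0.141850°; total 11.141850
W → negative

80.77108, -11.14185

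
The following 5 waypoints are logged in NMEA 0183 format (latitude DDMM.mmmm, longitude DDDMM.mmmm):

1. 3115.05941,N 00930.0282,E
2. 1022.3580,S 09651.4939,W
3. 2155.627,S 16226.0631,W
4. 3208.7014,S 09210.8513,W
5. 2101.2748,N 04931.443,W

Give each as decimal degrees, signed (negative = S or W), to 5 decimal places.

1. 31.25099, 9.50047
2. -10.37263, -96.85823
3. -21.92712, -162.43439
4. -32.14502, -92.18086
5. 21.02125, -49.52405

Point 1:
  Latitude: split at 2 digits → 31° and 15.05941′; 31 + 15.05941/60 = 31.250990
  N → positive
  Lon: degrees = first 3 digits = 9, minutes = 30.0282; 9 + 30.0282/60 = 9.500470
  E ⇒ keep positive
Point 2:
  Lat: degrees = first 2 digits = 10, minutes = 22.358; 10 + 22.358/60 = 10.372633
  S → negative
  Longitude: degrees = first 3 digits = 96, minutes = 51.4939; 96 + 51.4939/60 = 96.858232
  W ⇒ negate
Point 3:
  Latitude: degrees = first 2 digits = 21, minutes = 55.627; 21 + 55.627/60 = 21.927117
  hemisphere S, so the sign is −
  Lon: split at 3 digits → 162° and 26.0631′; 162 + 26.0631/60 = 162.434385
  W ⇒ negate
Point 4:
  φ: split at 2 digits → 32° and 8.7014′; 32 + 8.7014/60 = 32.145023
  hemisphere S, so the sign is −
  Longitude: split at 3 digits → 092° and 10.8513′; 92 + 10.8513/60 = 92.180855
  hemisphere W, so the sign is −
Point 5:
  φ: degrees = first 2 digits = 21, minutes = 1.2748; 21 + 1.2748/60 = 21.021247
  N ⇒ keep positive
  Longitude: split at 3 digits → 049° and 31.443′; 49 + 31.443/60 = 49.524050
  W → negative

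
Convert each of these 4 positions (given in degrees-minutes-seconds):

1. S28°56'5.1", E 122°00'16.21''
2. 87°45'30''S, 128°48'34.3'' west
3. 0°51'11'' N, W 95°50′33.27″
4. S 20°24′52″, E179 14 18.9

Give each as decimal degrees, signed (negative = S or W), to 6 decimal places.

Point 1:
  φ: 28° + 56/60 + 5.1/3600 = 28 + 0.933333 + 0.001417 = 28.9347500
  hemisphere S, so the sign is −
  Longitude: 122 + 0/60 + 16.21/3600 = 122.0045028
  E → positive
Point 2:
  Lat: 87° + 45/60 + 30/3600 = 87 + 0.750000 + 0.008333 = 87.7583333
  S → negative
  Lon: 128 + 48/60 + 34.3/3600 = 128.8095278
  W → negative
Point 3:
  Lat: 51′ + 11″ = 51.18333′; 0 + 51.18333/60 = 0.8530556
  N ⇒ keep positive
  Longitude: 95° + 50/60 + 33.27/3600 = 95 + 0.833333 + 0.009242 = 95.8425750
  W ⇒ negate
Point 4:
  Latitude: 20° + 24/60 + 52/3600 = 20 + 0.400000 + 0.014444 = 20.4144444
  S → negative
  Longitude: 14′ + 18.9″ = 14.31500′; 179 + 14.31500/60 = 179.2385833
  E ⇒ keep positive

1. -28.934750, 122.004503
2. -87.758333, -128.809528
3. 0.853056, -95.842575
4. -20.414444, 179.238583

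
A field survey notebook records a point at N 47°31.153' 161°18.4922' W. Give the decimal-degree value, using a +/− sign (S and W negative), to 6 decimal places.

47.519217, -161.308203

φ: 31.153′ = 0.519217°; total 47.5192167
N → positive
Longitude: 18.4922′ = 0.308203°; total 161.3082033
W ⇒ negate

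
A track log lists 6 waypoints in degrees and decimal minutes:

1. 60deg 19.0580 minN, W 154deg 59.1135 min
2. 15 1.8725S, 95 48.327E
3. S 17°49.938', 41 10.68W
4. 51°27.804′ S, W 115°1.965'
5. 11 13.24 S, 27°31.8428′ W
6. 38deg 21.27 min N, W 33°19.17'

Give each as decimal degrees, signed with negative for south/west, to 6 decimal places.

1. 60.317633, -154.985225
2. -15.031208, 95.805450
3. -17.832300, -41.178000
4. -51.463400, -115.032750
5. -11.220667, -27.530713
6. 38.354500, -33.319500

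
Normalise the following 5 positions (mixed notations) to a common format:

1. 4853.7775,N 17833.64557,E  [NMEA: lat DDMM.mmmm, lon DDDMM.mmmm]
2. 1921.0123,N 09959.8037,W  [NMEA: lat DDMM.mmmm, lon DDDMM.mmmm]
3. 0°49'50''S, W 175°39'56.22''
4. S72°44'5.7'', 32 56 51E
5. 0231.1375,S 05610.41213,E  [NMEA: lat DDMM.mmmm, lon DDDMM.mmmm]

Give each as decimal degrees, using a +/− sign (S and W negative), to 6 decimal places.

Point 1:
  Latitude: degrees = first 2 digits = 48, minutes = 53.7775; 48 + 53.7775/60 = 48.8962917
  N ⇒ keep positive
  λ: split at 3 digits → 178° and 33.64557′; 178 + 33.64557/60 = 178.5607595
  E ⇒ keep positive
Point 2:
  Lat: degrees = first 2 digits = 19, minutes = 21.0123; 19 + 21.0123/60 = 19.3502050
  N → positive
  Lon: degrees = first 3 digits = 99, minutes = 59.8037; 99 + 59.8037/60 = 99.9967283
  W ⇒ negate
Point 3:
  Lat: 49′ + 50″ = 49.83333′; 0 + 49.83333/60 = 0.8305556
  S → negative
  Lon: 39′ + 56.22″ = 39.93700′; 175 + 39.93700/60 = 175.6656167
  W → negative
Point 4:
  Lat: 44′ + 5.7″ = 44.09500′; 72 + 44.09500/60 = 72.7349167
  S ⇒ negate
  λ: 32 + 56/60 + 51/3600 = 32.9475000
  E ⇒ keep positive
Point 5:
  Lat: degrees = first 2 digits = 2, minutes = 31.1375; 2 + 31.1375/60 = 2.5189583
  hemisphere S, so the sign is −
  λ: degrees = first 3 digits = 56, minutes = 10.41213; 56 + 10.41213/60 = 56.1735355
  E ⇒ keep positive

1. 48.896292, 178.560760
2. 19.350205, -99.996728
3. -0.830556, -175.665617
4. -72.734917, 32.947500
5. -2.518958, 56.173536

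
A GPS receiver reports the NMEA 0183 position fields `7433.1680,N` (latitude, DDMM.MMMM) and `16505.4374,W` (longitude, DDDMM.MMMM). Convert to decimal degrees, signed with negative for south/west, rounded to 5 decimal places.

74.55280, -165.09062

Latitude: degrees = first 2 digits = 74, minutes = 33.168; 74 + 33.168/60 = 74.552800
N ⇒ keep positive
Lon: split at 3 digits → 165° and 5.4374′; 165 + 5.4374/60 = 165.090623
W → negative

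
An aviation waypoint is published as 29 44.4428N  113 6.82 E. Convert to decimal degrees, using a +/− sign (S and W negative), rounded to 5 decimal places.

φ: 44.4428′ = 0.740713°; total 29.740713
N → positive
Longitude: 113 + 6.82/60 = 113.113667
E → positive

29.74071, 113.11367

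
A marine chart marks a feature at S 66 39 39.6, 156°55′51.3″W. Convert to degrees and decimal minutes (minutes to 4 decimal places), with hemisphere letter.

66° 39.6600′ S, 156° 55.8550′ W

Latitude: 39 + 39.6/60 = 39.660000′
λ: 55 + 51.3/60 = 55.855000′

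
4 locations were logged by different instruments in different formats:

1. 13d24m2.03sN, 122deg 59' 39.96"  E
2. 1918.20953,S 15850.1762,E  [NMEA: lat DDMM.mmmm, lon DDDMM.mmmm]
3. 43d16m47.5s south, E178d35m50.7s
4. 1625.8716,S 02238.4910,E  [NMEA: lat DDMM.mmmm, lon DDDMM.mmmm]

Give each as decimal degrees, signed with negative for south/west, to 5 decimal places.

1. 13.40056, 122.99443
2. -19.30349, 158.83627
3. -43.27986, 178.59742
4. -16.43119, 22.64152

Point 1:
  Lat: 13 + 24/60 + 2.03/3600 = 13.400564
  N ⇒ keep positive
  Longitude: 59′ + 39.96″ = 59.66600′; 122 + 59.66600/60 = 122.994433
  E → positive
Point 2:
  φ: degrees = first 2 digits = 19, minutes = 18.20953; 19 + 18.20953/60 = 19.303492
  hemisphere S, so the sign is −
  λ: degrees = first 3 digits = 158, minutes = 50.1762; 158 + 50.1762/60 = 158.836270
  E ⇒ keep positive
Point 3:
  Latitude: 43 + 16/60 + 47.5/3600 = 43.279861
  S ⇒ negate
  Lon: 178 + 35/60 + 50.7/3600 = 178.597417
  E → positive
Point 4:
  Latitude: degrees = first 2 digits = 16, minutes = 25.8716; 16 + 25.8716/60 = 16.431193
  hemisphere S, so the sign is −
  Longitude: split at 3 digits → 022° and 38.491′; 22 + 38.491/60 = 22.641517
  E → positive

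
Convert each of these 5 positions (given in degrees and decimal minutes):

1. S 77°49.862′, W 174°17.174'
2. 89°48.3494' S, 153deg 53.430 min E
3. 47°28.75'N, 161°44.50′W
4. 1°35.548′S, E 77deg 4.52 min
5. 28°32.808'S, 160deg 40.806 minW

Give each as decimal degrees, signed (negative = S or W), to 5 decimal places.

1. -77.83103, -174.28623
2. -89.80582, 153.89050
3. 47.47917, -161.74167
4. -1.59247, 77.07533
5. -28.54680, -160.68010

Point 1:
  Latitude: 49.862′ = 0.831033°; total 77.831033
  S ⇒ negate
  λ: 174 + 17.174/60 = 174.286233
  hemisphere W, so the sign is −
Point 2:
  Lat: 89 + 48.3494/60 = 89.805823
  S ⇒ negate
  Longitude: 53.43′ = 0.890500°; total 153.890500
  E ⇒ keep positive
Point 3:
  Lat: 47 + 28.75/60 = 47.479167
  N ⇒ keep positive
  Longitude: 161 + 44.5/60 = 161.741667
  W → negative
Point 4:
  φ: 35.548′ = 0.592467°; total 1.592467
  S ⇒ negate
  λ: 77 + 4.52/60 = 77.075333
  E ⇒ keep positive
Point 5:
  Lat: 28 + 32.808/60 = 28.546800
  hemisphere S, so the sign is −
  Lon: 40.806′ = 0.680100°; total 160.680100
  W ⇒ negate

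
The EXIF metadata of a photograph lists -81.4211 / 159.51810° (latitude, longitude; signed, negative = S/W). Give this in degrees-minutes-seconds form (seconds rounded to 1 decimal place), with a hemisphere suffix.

81°25′16.0″ S, 159°31′5.2″ E

Latitude is negative → S; |value| = 81.421100
φ: 0.421100° → 25.26600′; 0.26600 × 60 = 15.960″
Longitude: whole degrees 159; 31.08600′ → 31′ and 5.160″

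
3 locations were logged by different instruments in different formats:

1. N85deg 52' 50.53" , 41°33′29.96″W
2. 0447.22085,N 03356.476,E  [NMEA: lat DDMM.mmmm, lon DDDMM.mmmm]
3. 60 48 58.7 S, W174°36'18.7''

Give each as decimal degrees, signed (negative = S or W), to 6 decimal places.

Point 1:
  Lat: 52′ + 50.53″ = 52.84217′; 85 + 52.84217/60 = 85.8807028
  N → positive
  Lon: 41° + 33/60 + 29.96/3600 = 41 + 0.550000 + 0.008322 = 41.5583222
  W → negative
Point 2:
  Latitude: degrees = first 2 digits = 4, minutes = 47.22085; 4 + 47.22085/60 = 4.7870142
  N ⇒ keep positive
  Longitude: split at 3 digits → 033° and 56.476′; 33 + 56.476/60 = 33.9412667
  E → positive
Point 3:
  Lat: 48′ + 58.7″ = 48.97833′; 60 + 48.97833/60 = 60.8163056
  hemisphere S, so the sign is −
  Longitude: 36′ + 18.7″ = 36.31167′; 174 + 36.31167/60 = 174.6051944
  W ⇒ negate

1. 85.880703, -41.558322
2. 4.787014, 33.941267
3. -60.816306, -174.605194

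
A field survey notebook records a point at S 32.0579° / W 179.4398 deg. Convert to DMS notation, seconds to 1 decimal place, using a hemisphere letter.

Latitude: 0.057900° → 3.47400′; 0.47400 × 60 = 28.440″
λ: whole degrees 179; 26.38800′ → 26′ and 23.280″

32°03′28.4″ S, 179°26′23.3″ W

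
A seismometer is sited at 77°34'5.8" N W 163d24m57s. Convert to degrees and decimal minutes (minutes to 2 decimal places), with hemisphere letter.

77° 34.10′ N, 163° 24.95′ W

Latitude: seconds/60 = 0.09667; minutes = 34 + 0.09667 = 34.0967
Lon: seconds/60 = 0.95000; minutes = 24 + 0.95000 = 24.9500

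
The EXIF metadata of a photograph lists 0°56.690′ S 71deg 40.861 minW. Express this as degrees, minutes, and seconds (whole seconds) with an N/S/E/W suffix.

0°56′41″ S, 71°40′52″ W

Lat: 56.69000′ → 56′ and 0.69000 × 60 = 41.40″
λ: 40.86100′ → 40′ and 0.86100 × 60 = 51.66″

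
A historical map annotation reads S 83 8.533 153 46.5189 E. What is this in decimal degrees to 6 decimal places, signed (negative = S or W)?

-83.142217, 153.775315

Latitude: 8.533′ = 0.142217°; total 83.1422167
S ⇒ negate
Lon: 153 + 46.5189/60 = 153.7753150
E ⇒ keep positive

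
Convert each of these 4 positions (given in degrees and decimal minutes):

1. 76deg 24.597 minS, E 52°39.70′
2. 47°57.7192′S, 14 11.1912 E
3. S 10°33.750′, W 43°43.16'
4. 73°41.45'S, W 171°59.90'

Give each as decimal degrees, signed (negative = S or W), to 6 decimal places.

Point 1:
  φ: 76 + 24.597/60 = 76.4099500
  hemisphere S, so the sign is −
  Longitude: 52 + 39.7/60 = 52.6616667
  E ⇒ keep positive
Point 2:
  Lat: 47 + 57.7192/60 = 47.9619867
  hemisphere S, so the sign is −
  λ: 11.1912′ = 0.186520°; total 14.1865200
  E ⇒ keep positive
Point 3:
  φ: 10 + 33.75/60 = 10.5625000
  hemisphere S, so the sign is −
  Lon: 43.16′ = 0.719333°; total 43.7193333
  hemisphere W, so the sign is −
Point 4:
  Latitude: 41.45′ = 0.690833°; total 73.6908333
  S ⇒ negate
  Longitude: 171 + 59.9/60 = 171.9983333
  hemisphere W, so the sign is −

1. -76.409950, 52.661667
2. -47.961987, 14.186520
3. -10.562500, -43.719333
4. -73.690833, -171.998333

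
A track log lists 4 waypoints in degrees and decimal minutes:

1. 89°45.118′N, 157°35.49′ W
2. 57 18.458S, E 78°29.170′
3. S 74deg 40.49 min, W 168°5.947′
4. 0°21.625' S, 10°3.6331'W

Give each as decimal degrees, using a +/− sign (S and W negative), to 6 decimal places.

1. 89.751967, -157.591500
2. -57.307633, 78.486167
3. -74.674833, -168.099117
4. -0.360417, -10.060552

Point 1:
  Latitude: 89 + 45.118/60 = 89.7519667
  N → positive
  Longitude: 35.49′ = 0.591500°; total 157.5915000
  W ⇒ negate
Point 2:
  Latitude: 57 + 18.458/60 = 57.3076333
  hemisphere S, so the sign is −
  Longitude: 78 + 29.17/60 = 78.4861667
  E → positive
Point 3:
  Latitude: 40.49′ = 0.674833°; total 74.6748333
  hemisphere S, so the sign is −
  Longitude: 168 + 5.947/60 = 168.0991167
  W → negative
Point 4:
  φ: 0 + 21.625/60 = 0.3604167
  S ⇒ negate
  Longitude: 10 + 3.6331/60 = 10.0605517
  W → negative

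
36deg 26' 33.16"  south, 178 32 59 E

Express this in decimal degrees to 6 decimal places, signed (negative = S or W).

-36.442544, 178.549722

φ: 36° + 26/60 + 33.16/3600 = 36 + 0.433333 + 0.009211 = 36.4425444
S → negative
λ: 32′ + 59″ = 32.98333′; 178 + 32.98333/60 = 178.5497222
E ⇒ keep positive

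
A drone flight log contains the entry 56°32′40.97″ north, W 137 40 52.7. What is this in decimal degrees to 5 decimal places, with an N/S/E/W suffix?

Lat: 56 + 32/60 + 40.97/3600 = 56.544714
Longitude: 137 + 40/60 + 52.7/3600 = 137.681306

56.54471° N, 137.68131° W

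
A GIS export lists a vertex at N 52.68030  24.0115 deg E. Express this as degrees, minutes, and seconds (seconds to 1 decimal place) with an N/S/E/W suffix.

52°40′49.1″ N, 24°00′41.4″ E

φ: 0.680300 × 60 = 40.81800′ → 40′, remainder × 60 = 49.080″
Longitude: whole degrees 24; 0.69000′ → 0′ and 41.400″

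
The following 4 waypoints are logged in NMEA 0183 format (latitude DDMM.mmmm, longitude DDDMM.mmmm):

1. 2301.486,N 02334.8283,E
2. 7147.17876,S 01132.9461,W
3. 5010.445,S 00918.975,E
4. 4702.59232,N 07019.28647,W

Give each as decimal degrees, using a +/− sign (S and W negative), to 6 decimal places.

1. 23.024767, 23.580472
2. -71.786313, -11.549102
3. -50.174083, 9.316250
4. 47.043205, -70.321441

Point 1:
  φ: degrees = first 2 digits = 23, minutes = 1.486; 23 + 1.486/60 = 23.0247667
  N → positive
  Longitude: degrees = first 3 digits = 23, minutes = 34.8283; 23 + 34.8283/60 = 23.5804717
  E → positive
Point 2:
  Lat: degrees = first 2 digits = 71, minutes = 47.17876; 71 + 47.17876/60 = 71.7863127
  hemisphere S, so the sign is −
  Longitude: degrees = first 3 digits = 11, minutes = 32.9461; 11 + 32.9461/60 = 11.5491017
  W → negative
Point 3:
  Lat: degrees = first 2 digits = 50, minutes = 10.445; 50 + 10.445/60 = 50.1740833
  S → negative
  Longitude: split at 3 digits → 009° and 18.975′; 9 + 18.975/60 = 9.3162500
  E ⇒ keep positive
Point 4:
  Latitude: split at 2 digits → 47° and 2.59232′; 47 + 2.59232/60 = 47.0432053
  N → positive
  λ: split at 3 digits → 070° and 19.28647′; 70 + 19.28647/60 = 70.3214412
  W → negative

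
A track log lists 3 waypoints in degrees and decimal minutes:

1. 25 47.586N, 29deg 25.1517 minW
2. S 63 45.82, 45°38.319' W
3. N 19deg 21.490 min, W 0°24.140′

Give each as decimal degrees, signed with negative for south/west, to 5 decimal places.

Point 1:
  Lat: 25 + 47.586/60 = 25.793100
  N → positive
  Lon: 29 + 25.1517/60 = 29.419195
  hemisphere W, so the sign is −
Point 2:
  Latitude: 63 + 45.82/60 = 63.763667
  S ⇒ negate
  Longitude: 38.319′ = 0.638650°; total 45.638650
  hemisphere W, so the sign is −
Point 3:
  Lat: 19 + 21.49/60 = 19.358167
  N → positive
  λ: 0 + 24.14/60 = 0.402333
  hemisphere W, so the sign is −

1. 25.79310, -29.41920
2. -63.76367, -45.63865
3. 19.35817, -0.40233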